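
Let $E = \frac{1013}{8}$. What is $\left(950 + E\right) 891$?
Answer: $\frac{7674183}{8} \approx 9.5927 \cdot 10^{5}$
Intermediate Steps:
$E = \frac{1013}{8}$ ($E = 1013 \cdot \frac{1}{8} = \frac{1013}{8} \approx 126.63$)
$\left(950 + E\right) 891 = \left(950 + \frac{1013}{8}\right) 891 = \frac{8613}{8} \cdot 891 = \frac{7674183}{8}$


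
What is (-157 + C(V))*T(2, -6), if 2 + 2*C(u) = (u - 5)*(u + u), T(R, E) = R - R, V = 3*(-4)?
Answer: 0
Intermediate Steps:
V = -12
T(R, E) = 0
C(u) = -1 + u*(-5 + u) (C(u) = -1 + ((u - 5)*(u + u))/2 = -1 + ((-5 + u)*(2*u))/2 = -1 + (2*u*(-5 + u))/2 = -1 + u*(-5 + u))
(-157 + C(V))*T(2, -6) = (-157 + (-1 + (-12)² - 5*(-12)))*0 = (-157 + (-1 + 144 + 60))*0 = (-157 + 203)*0 = 46*0 = 0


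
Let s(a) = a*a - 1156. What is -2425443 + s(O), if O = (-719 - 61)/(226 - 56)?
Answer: -701281027/289 ≈ -2.4266e+6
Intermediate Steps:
O = -78/17 (O = -780/170 = -780*1/170 = -78/17 ≈ -4.5882)
s(a) = -1156 + a² (s(a) = a² - 1156 = -1156 + a²)
-2425443 + s(O) = -2425443 + (-1156 + (-78/17)²) = -2425443 + (-1156 + 6084/289) = -2425443 - 328000/289 = -701281027/289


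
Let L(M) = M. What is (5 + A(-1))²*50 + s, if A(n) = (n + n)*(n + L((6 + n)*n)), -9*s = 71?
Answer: 129979/9 ≈ 14442.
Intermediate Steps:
s = -71/9 (s = -⅑*71 = -71/9 ≈ -7.8889)
A(n) = 2*n*(n + n*(6 + n)) (A(n) = (n + n)*(n + (6 + n)*n) = (2*n)*(n + n*(6 + n)) = 2*n*(n + n*(6 + n)))
(5 + A(-1))²*50 + s = (5 + 2*(-1)²*(7 - 1))²*50 - 71/9 = (5 + 2*1*6)²*50 - 71/9 = (5 + 12)²*50 - 71/9 = 17²*50 - 71/9 = 289*50 - 71/9 = 14450 - 71/9 = 129979/9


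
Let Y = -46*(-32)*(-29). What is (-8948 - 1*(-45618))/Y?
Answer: -18335/21344 ≈ -0.85902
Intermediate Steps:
Y = -42688 (Y = 1472*(-29) = -42688)
(-8948 - 1*(-45618))/Y = (-8948 - 1*(-45618))/(-42688) = (-8948 + 45618)*(-1/42688) = 36670*(-1/42688) = -18335/21344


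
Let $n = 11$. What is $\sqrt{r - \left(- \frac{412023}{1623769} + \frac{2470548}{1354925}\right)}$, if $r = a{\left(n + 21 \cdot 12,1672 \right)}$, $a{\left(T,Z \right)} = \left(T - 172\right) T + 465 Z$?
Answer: $\frac{4 \sqrt{9697829513362973752200830399}}{440017042465} \approx 895.22$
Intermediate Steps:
$a{\left(T,Z \right)} = 465 Z + T \left(-172 + T\right)$ ($a{\left(T,Z \right)} = \left(-172 + T\right) T + 465 Z = T \left(-172 + T\right) + 465 Z = 465 Z + T \left(-172 + T\right)$)
$r = 801413$ ($r = \left(11 + 21 \cdot 12\right)^{2} - 172 \left(11 + 21 \cdot 12\right) + 465 \cdot 1672 = \left(11 + 252\right)^{2} - 172 \left(11 + 252\right) + 777480 = 263^{2} - 45236 + 777480 = 69169 - 45236 + 777480 = 801413$)
$\sqrt{r - \left(- \frac{412023}{1623769} + \frac{2470548}{1354925}\right)} = \sqrt{801413 - \left(- \frac{412023}{1623769} + \frac{2470548}{1354925}\right)} = \sqrt{801413 - \frac{3453338992137}{2200085212325}} = \sqrt{\frac{1763173436926023088}{2200085212325}} = \frac{4 \sqrt{9697829513362973752200830399}}{440017042465}$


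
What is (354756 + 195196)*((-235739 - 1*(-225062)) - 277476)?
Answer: -158470318656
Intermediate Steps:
(354756 + 195196)*((-235739 - 1*(-225062)) - 277476) = 549952*((-235739 + 225062) - 277476) = 549952*(-10677 - 277476) = 549952*(-288153) = -158470318656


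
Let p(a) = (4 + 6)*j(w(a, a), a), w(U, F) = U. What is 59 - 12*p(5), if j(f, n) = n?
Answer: -541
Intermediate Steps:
p(a) = 10*a (p(a) = (4 + 6)*a = 10*a)
59 - 12*p(5) = 59 - 120*5 = 59 - 12*50 = 59 - 600 = -541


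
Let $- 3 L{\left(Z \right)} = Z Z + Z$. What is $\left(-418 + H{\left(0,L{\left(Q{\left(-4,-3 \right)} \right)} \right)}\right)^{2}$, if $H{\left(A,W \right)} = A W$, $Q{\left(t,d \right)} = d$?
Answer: $174724$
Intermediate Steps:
$L{\left(Z \right)} = - \frac{Z}{3} - \frac{Z^{2}}{3}$ ($L{\left(Z \right)} = - \frac{Z Z + Z}{3} = - \frac{Z^{2} + Z}{3} = - \frac{Z + Z^{2}}{3} = - \frac{Z}{3} - \frac{Z^{2}}{3}$)
$\left(-418 + H{\left(0,L{\left(Q{\left(-4,-3 \right)} \right)} \right)}\right)^{2} = \left(-418 + 0 \left(\left(- \frac{1}{3}\right) \left(-3\right) \left(1 - 3\right)\right)\right)^{2} = \left(-418 + 0 \left(\left(- \frac{1}{3}\right) \left(-3\right) \left(-2\right)\right)\right)^{2} = \left(-418 + 0 \left(-2\right)\right)^{2} = \left(-418 + 0\right)^{2} = \left(-418\right)^{2} = 174724$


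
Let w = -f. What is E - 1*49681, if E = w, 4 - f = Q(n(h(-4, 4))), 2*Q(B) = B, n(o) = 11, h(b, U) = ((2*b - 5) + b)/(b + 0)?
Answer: -99359/2 ≈ -49680.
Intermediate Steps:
h(b, U) = (-5 + 3*b)/b (h(b, U) = ((-5 + 2*b) + b)/b = (-5 + 3*b)/b)
Q(B) = B/2
f = -3/2 (f = 4 - 11/2 = -3/2 ≈ -1.5000)
w = 3/2 (w = -1*(-3/2) = 3/2 ≈ 1.5000)
E = 3/2 ≈ 1.5000
E - 1*49681 = 3/2 - 1*49681 = 3/2 - 49681 = -99359/2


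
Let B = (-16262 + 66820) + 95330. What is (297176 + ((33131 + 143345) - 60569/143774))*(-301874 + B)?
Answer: -5311228310687447/71887 ≈ -7.3883e+10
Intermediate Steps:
B = 145888 (B = 50558 + 95330 = 145888)
(297176 + ((33131 + 143345) - 60569/143774))*(-301874 + B) = (297176 + ((33131 + 143345) - 60569/143774))*(-301874 + 145888) = (297176 + (176476 - 60569*1/143774))*(-155986) = (297176 + (176476 - 60569/143774))*(-155986) = (297176 + 25372599855/143774)*(-155986) = (68098782079/143774)*(-155986) = -5311228310687447/71887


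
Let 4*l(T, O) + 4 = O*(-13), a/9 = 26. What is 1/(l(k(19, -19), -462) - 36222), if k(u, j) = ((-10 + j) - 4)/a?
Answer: -2/69443 ≈ -2.8801e-5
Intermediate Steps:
a = 234 (a = 9*26 = 234)
k(u, j) = -7/117 + j/234 (k(u, j) = ((-10 + j) - 4)/234 = (-14 + j)*(1/234) = -7/117 + j/234)
l(T, O) = -1 - 13*O/4 (l(T, O) = -1 + (O*(-13))/4 = -1 + (-13*O)/4 = -1 - 13*O/4)
1/(l(k(19, -19), -462) - 36222) = 1/((-1 - 13/4*(-462)) - 36222) = 1/((-1 + 3003/2) - 36222) = 1/(3001/2 - 36222) = 1/(-69443/2) = -2/69443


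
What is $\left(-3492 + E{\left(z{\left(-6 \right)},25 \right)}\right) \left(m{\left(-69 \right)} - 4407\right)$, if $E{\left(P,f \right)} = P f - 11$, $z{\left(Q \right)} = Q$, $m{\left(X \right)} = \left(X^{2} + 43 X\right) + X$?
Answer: $9797346$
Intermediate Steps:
$m{\left(X \right)} = X^{2} + 44 X$
$E{\left(P,f \right)} = -11 + P f$
$\left(-3492 + E{\left(z{\left(-6 \right)},25 \right)}\right) \left(m{\left(-69 \right)} - 4407\right) = \left(-3492 - 161\right) \left(- 69 \left(44 - 69\right) - 4407\right) = \left(-3492 - 161\right) \left(\left(-69\right) \left(-25\right) - 4407\right) = \left(-3492 - 161\right) \left(1725 - 4407\right) = \left(-3653\right) \left(-2682\right) = 9797346$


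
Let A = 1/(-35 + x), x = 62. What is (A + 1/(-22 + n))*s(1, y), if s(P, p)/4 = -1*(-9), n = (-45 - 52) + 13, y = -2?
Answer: 158/159 ≈ 0.99371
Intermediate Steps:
n = -84 (n = -97 + 13 = -84)
A = 1/27 (A = 1/(-35 + 62) = 1/27 ≈ 0.037037)
s(P, p) = 36 (s(P, p) = 4*(-1*(-9)) = 4*9 = 36)
(A + 1/(-22 + n))*s(1, y) = (1/27 + 1/(-22 - 84))*36 = (1/27 + 1/(-106))*36 = (1/27 - 1/106)*36 = (79/2862)*36 = 158/159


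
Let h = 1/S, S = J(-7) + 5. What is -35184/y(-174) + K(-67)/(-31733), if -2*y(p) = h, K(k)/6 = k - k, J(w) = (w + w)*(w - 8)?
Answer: 15129120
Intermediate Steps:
J(w) = 2*w*(-8 + w) (J(w) = (2*w)*(-8 + w) = 2*w*(-8 + w))
S = 215 (S = 2*(-7)*(-8 - 7) + 5 = 2*(-7)*(-15) + 5 = 210 + 5 = 215)
K(k) = 0 (K(k) = 6*(k - k) = 6*0 = 0)
h = 1/215 ≈ 0.0046512
y(p) = -1/430 (y(p) = -1/2*1/215 = -1/430)
-35184/y(-174) + K(-67)/(-31733) = -35184/(-1/430) + 0/(-31733) = -35184*(-430) + 0*(-1/31733) = 15129120 + 0 = 15129120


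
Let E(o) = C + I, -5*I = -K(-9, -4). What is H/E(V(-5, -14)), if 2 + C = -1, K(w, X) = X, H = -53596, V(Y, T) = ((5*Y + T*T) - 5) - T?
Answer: 267980/19 ≈ 14104.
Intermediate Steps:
V(Y, T) = -5 + T**2 - T + 5*Y (V(Y, T) = ((5*Y + T**2) - 5) - T = ((T**2 + 5*Y) - 5) - T = (-5 + T**2 + 5*Y) - T = -5 + T**2 - T + 5*Y)
C = -3 (C = -2 - 1 = -3)
I = -4/5 (I = -(-1)*(-4)/5 = -1/5*4 = -4/5 ≈ -0.80000)
E(o) = -19/5 (E(o) = -3 - 4/5 = -19/5)
H/E(V(-5, -14)) = -53596/(-19/5) = -53596*(-5/19) = 267980/19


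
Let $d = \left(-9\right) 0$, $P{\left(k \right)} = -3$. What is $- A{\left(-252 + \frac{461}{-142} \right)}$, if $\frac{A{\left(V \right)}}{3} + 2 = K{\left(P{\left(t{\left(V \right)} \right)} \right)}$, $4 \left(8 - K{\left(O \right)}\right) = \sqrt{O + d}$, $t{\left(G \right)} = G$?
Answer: $-18 + \frac{3 i \sqrt{3}}{4} \approx -18.0 + 1.299 i$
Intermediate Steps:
$d = 0$
$K{\left(O \right)} = 8 - \frac{\sqrt{O}}{4}$ ($K{\left(O \right)} = 8 - \frac{\sqrt{O + 0}}{4} = 8 - \frac{\sqrt{O}}{4}$)
$A{\left(V \right)} = 18 - \frac{3 i \sqrt{3}}{4}$ ($A{\left(V \right)} = -6 + 3 \left(8 - \frac{\sqrt{-3}}{4}\right) = -6 + 3 \left(8 - \frac{i \sqrt{3}}{4}\right) = -6 + \left(24 - \frac{3 i \sqrt{3}}{4}\right) = 18 - \frac{3 i \sqrt{3}}{4}$)
$- A{\left(-252 + \frac{461}{-142} \right)} = - (18 - \frac{3 i \sqrt{3}}{4}) = -18 + \frac{3 i \sqrt{3}}{4}$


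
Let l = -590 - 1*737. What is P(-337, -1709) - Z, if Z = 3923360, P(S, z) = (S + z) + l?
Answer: -3926733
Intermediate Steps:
l = -1327 (l = -590 - 737 = -1327)
P(S, z) = -1327 + S + z (P(S, z) = (S + z) - 1327 = -1327 + S + z)
P(-337, -1709) - Z = (-1327 - 337 - 1709) - 1*3923360 = -3373 - 3923360 = -3926733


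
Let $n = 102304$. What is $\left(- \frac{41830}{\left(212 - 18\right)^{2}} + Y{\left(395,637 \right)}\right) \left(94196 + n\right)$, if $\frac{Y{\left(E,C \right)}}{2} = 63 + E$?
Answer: $\frac{1691508647250}{9409} \approx 1.7978 \cdot 10^{8}$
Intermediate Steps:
$Y{\left(E,C \right)} = 126 + 2 E$ ($Y{\left(E,C \right)} = 2 \left(63 + E\right) = 126 + 2 E$)
$\left(- \frac{41830}{\left(212 - 18\right)^{2}} + Y{\left(395,637 \right)}\right) \left(94196 + n\right) = \left(- \frac{41830}{\left(212 - 18\right)^{2}} + \left(126 + 2 \cdot 395\right)\right) \left(94196 + 102304\right) = \left(- \frac{41830}{194^{2}} + \left(126 + 790\right)\right) 196500 = \left(- \frac{41830}{37636} + 916\right) 196500 = \left(\left(-41830\right) \frac{1}{37636} + 916\right) 196500 = \left(- \frac{20915}{18818} + 916\right) 196500 = \frac{17216373}{18818} \cdot 196500 = \frac{1691508647250}{9409}$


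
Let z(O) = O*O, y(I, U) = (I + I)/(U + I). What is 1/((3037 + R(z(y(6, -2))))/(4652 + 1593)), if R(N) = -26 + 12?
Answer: 6245/3023 ≈ 2.0658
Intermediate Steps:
y(I, U) = 2*I/(I + U) (y(I, U) = (2*I)/(I + U) = 2*I/(I + U))
z(O) = O²
R(N) = -14
1/((3037 + R(z(y(6, -2))))/(4652 + 1593)) = 1/((3037 - 14)/(4652 + 1593)) = 1/(3023/6245) = 6245/3023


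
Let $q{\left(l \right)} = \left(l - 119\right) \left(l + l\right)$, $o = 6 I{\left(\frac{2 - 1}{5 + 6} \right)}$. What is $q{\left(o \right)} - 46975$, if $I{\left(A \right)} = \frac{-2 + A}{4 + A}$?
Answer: $- \frac{1157323}{25} \approx -46293.0$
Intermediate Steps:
$I{\left(A \right)} = \frac{-2 + A}{4 + A}$
$o = - \frac{14}{5}$ ($o = 6 \frac{-2 + \frac{2 - 1}{5 + 6}}{4 + \frac{2 - 1}{5 + 6}} = 6 \frac{-2 + 1 \cdot \frac{1}{11}}{4 + 1 \cdot \frac{1}{11}} = 6 \frac{-2 + \frac{1}{11}}{4 + \frac{1}{11}} = 6 \frac{1}{\frac{45}{11}} \left(- \frac{21}{11}\right) = 6 \cdot \frac{11}{45} \left(- \frac{21}{11}\right) = 6 \left(- \frac{7}{15}\right) = - \frac{14}{5} \approx -2.8$)
$q{\left(l \right)} = 2 l \left(-119 + l\right)$ ($q{\left(l \right)} = \left(-119 + l\right) 2 l = 2 l \left(-119 + l\right)$)
$q{\left(o \right)} - 46975 = 2 \left(- \frac{14}{5}\right) \left(-119 - \frac{14}{5}\right) - 46975 = 2 \left(- \frac{14}{5}\right) \left(- \frac{609}{5}\right) - 46975 = \frac{17052}{25} - 46975 = - \frac{1157323}{25}$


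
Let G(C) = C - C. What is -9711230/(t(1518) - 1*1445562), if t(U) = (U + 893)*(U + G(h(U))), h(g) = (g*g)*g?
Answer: -4855615/1107168 ≈ -4.3856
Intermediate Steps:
h(g) = g**3 (h(g) = g**2*g = g**3)
G(C) = 0
t(U) = U*(893 + U) (t(U) = (U + 893)*(U + 0) = (893 + U)*U = U*(893 + U))
-9711230/(t(1518) - 1*1445562) = -9711230/(1518*(893 + 1518) - 1*1445562) = -9711230/(1518*2411 - 1445562) = -9711230/(3659898 - 1445562) = -9711230/2214336 = -9711230*1/2214336 = -4855615/1107168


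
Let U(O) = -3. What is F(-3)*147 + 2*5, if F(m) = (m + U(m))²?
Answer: 5302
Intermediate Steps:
F(m) = (-3 + m)² (F(m) = (m - 3)² = (-3 + m)²)
F(-3)*147 + 2*5 = (-3 - 3)²*147 + 2*5 = (-6)²*147 + 10 = 36*147 + 10 = 5292 + 10 = 5302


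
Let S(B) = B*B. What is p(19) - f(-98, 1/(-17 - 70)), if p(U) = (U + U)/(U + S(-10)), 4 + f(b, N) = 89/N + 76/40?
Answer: 9217049/1190 ≈ 7745.4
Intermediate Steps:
f(b, N) = -21/10 + 89/N (f(b, N) = -4 + (89/N + 76/40) = -4 + (89/N + 76*(1/40)) = -4 + (89/N + 19/10) = -4 + (19/10 + 89/N) = -21/10 + 89/N)
S(B) = B**2
p(U) = 2*U/(100 + U) (p(U) = (U + U)/(U + (-10)**2) = (2*U)/(U + 100) = (2*U)/(100 + U) = 2*U/(100 + U))
p(19) - f(-98, 1/(-17 - 70)) = 2*19/(100 + 19) - (-21/10 + 89/(1/(-17 - 70))) = 2*19/119 - (-21/10 + 89/(1/(-87))) = 2*19*(1/119) - (-21/10 + 89/(-1/87)) = 38/119 - (-21/10 + 89*(-87)) = 38/119 - (-21/10 - 7743) = 38/119 - 1*(-77451/10) = 38/119 + 77451/10 = 9217049/1190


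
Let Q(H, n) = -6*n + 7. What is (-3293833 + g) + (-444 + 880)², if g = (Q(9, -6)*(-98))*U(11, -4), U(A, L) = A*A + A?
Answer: -3659985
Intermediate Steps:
Q(H, n) = 7 - 6*n
U(A, L) = A + A² (U(A, L) = A² + A = A + A²)
g = -556248 (g = ((7 - 6*(-6))*(-98))*(11*(1 + 11)) = ((7 + 36)*(-98))*(11*12) = (43*(-98))*132 = -4214*132 = -556248)
(-3293833 + g) + (-444 + 880)² = (-3293833 - 556248) + (-444 + 880)² = -3850081 + 436² = -3850081 + 190096 = -3659985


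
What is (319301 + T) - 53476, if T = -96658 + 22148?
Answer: 191315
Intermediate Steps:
T = -74510
(319301 + T) - 53476 = (319301 - 74510) - 53476 = 244791 - 53476 = 191315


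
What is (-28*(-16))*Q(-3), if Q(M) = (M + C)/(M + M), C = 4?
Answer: -224/3 ≈ -74.667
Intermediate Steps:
Q(M) = (4 + M)/(2*M) (Q(M) = (M + 4)/(M + M) = (4 + M)/((2*M)) = (4 + M)*(1/(2*M)) = (4 + M)/(2*M))
(-28*(-16))*Q(-3) = (-28*(-16))*((1/2)*(4 - 3)/(-3)) = 448*((1/2)*(-1/3)*1) = 448*(-1/6) = -224/3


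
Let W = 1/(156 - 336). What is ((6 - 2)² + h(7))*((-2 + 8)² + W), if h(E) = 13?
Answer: 187891/180 ≈ 1043.8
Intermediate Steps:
W = -1/180 (W = 1/(-180) = -1/180 ≈ -0.0055556)
((6 - 2)² + h(7))*((-2 + 8)² + W) = ((6 - 2)² + 13)*((-2 + 8)² - 1/180) = (4² + 13)*(6² - 1/180) = (16 + 13)*(36 - 1/180) = 29*(6479/180) = 187891/180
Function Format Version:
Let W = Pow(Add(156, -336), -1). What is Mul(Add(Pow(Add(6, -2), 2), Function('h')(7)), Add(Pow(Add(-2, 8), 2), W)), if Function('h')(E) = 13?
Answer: Rational(187891, 180) ≈ 1043.8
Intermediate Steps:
W = Rational(-1, 180) (W = Pow(-180, -1) = Rational(-1, 180) ≈ -0.0055556)
Mul(Add(Pow(Add(6, -2), 2), Function('h')(7)), Add(Pow(Add(-2, 8), 2), W)) = Mul(Add(Pow(Add(6, -2), 2), 13), Add(Pow(Add(-2, 8), 2), Rational(-1, 180))) = Mul(Add(Pow(4, 2), 13), Add(Pow(6, 2), Rational(-1, 180))) = Mul(Add(16, 13), Add(36, Rational(-1, 180))) = Mul(29, Rational(6479, 180)) = Rational(187891, 180)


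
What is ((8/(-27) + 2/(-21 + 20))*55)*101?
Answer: -344410/27 ≈ -12756.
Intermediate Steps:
((8/(-27) + 2/(-21 + 20))*55)*101 = ((8*(-1/27) + 2/(-1))*55)*101 = ((-8/27 + 2*(-1))*55)*101 = ((-8/27 - 2)*55)*101 = -62/27*55*101 = -3410/27*101 = -344410/27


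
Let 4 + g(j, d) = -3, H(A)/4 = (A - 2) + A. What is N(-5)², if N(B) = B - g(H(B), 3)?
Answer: 4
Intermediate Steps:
H(A) = -8 + 8*A (H(A) = 4*((A - 2) + A) = 4*((-2 + A) + A) = 4*(-2 + 2*A) = -8 + 8*A)
g(j, d) = -7 (g(j, d) = -4 - 3 = -7)
N(B) = 7 + B (N(B) = B - 1*(-7) = B + 7 = 7 + B)
N(-5)² = (7 - 5)² = 2² = 4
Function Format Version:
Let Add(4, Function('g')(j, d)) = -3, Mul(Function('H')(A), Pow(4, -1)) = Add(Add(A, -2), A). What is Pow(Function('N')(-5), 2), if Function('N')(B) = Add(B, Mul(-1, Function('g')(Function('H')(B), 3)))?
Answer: 4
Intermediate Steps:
Function('H')(A) = Add(-8, Mul(8, A)) (Function('H')(A) = Mul(4, Add(Add(A, -2), A)) = Mul(4, Add(Add(-2, A), A)) = Mul(4, Add(-2, Mul(2, A))) = Add(-8, Mul(8, A)))
Function('g')(j, d) = -7 (Function('g')(j, d) = Add(-4, -3) = -7)
Function('N')(B) = Add(7, B) (Function('N')(B) = Add(B, Mul(-1, -7)) = Add(B, 7) = Add(7, B))
Pow(Function('N')(-5), 2) = Pow(Add(7, -5), 2) = Pow(2, 2) = 4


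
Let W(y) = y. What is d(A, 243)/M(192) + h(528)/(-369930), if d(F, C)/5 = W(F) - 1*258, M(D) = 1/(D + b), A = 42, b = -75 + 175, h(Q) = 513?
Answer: -2046686409/6490 ≈ -3.1536e+5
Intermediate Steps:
b = 100
M(D) = 1/(100 + D) (M(D) = 1/(D + 100) = 1/(100 + D))
d(F, C) = -1290 + 5*F (d(F, C) = 5*(F - 1*258) = 5*(F - 258) = 5*(-258 + F) = -1290 + 5*F)
d(A, 243)/M(192) + h(528)/(-369930) = (-1290 + 5*42)/(1/(100 + 192)) + 513/(-369930) = (-1290 + 210)/(1/292) + 513*(-1/369930) = -1080/1/292 - 9/6490 = -1080*292 - 9/6490 = -315360 - 9/6490 = -2046686409/6490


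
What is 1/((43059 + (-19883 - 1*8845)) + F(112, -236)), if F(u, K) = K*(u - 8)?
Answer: -1/10213 ≈ -9.7914e-5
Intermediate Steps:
F(u, K) = K*(-8 + u)
1/((43059 + (-19883 - 1*8845)) + F(112, -236)) = 1/((43059 + (-19883 - 1*8845)) - 236*(-8 + 112)) = 1/((43059 + (-19883 - 8845)) - 236*104) = 1/((43059 - 28728) - 24544) = 1/(14331 - 24544) = 1/(-10213) = -1/10213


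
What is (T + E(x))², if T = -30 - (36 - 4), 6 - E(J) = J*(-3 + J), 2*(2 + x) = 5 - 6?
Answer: 77841/16 ≈ 4865.1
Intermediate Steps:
x = -5/2 (x = -2 + (5 - 6)/2 = -2 + (½)*(-1) = -2 - ½ = -5/2 ≈ -2.5000)
E(J) = 6 - J*(-3 + J)
T = -62 (T = -30 - 1*32 = -30 - 32 = -62)
(T + E(x))² = (-62 + (6 - (-5/2)² + 3*(-5/2)))² = (-62 + (6 - 1*25/4 - 15/2))² = (-62 + (6 - 25/4 - 15/2))² = (-62 - 31/4)² = (-279/4)² = 77841/16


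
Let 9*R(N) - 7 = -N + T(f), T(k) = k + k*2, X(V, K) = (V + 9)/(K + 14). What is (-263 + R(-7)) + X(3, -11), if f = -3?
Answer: -2326/9 ≈ -258.44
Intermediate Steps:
X(V, K) = (9 + V)/(14 + K)
T(k) = 3*k (T(k) = k + 2*k = 3*k)
R(N) = -2/9 - N/9 (R(N) = 7/9 + (-N + 3*(-3))/9 = 7/9 + (-N - 9)/9 = 7/9 + (-9 - N)/9 = 7/9 + (-1 - N/9) = -2/9 - N/9)
(-263 + R(-7)) + X(3, -11) = (-263 + (-2/9 - ⅑*(-7))) + (9 + 3)/(14 - 11) = (-263 + (-2/9 + 7/9)) + 12/3 = (-263 + 5/9) + (⅓)*12 = -2362/9 + 4 = -2326/9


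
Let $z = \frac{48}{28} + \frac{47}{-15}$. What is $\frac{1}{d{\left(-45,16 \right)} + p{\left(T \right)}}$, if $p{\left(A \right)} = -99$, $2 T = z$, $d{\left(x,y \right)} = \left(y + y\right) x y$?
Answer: $- \frac{1}{23139} \approx -4.3217 \cdot 10^{-5}$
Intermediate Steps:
$d{\left(x,y \right)} = 2 x y^{2}$ ($d{\left(x,y \right)} = 2 y x y = 2 x y^{2}$)
$z = - \frac{149}{105}$ ($z = 48 \cdot \frac{1}{28} + 47 \left(- \frac{1}{15}\right) = \frac{12}{7} - \frac{47}{15} = - \frac{149}{105} \approx -1.419$)
$T = - \frac{149}{210}$ ($T = \frac{1}{2} \left(- \frac{149}{105}\right) = - \frac{149}{210} \approx -0.70952$)
$\frac{1}{d{\left(-45,16 \right)} + p{\left(T \right)}} = \frac{1}{2 \left(-45\right) 16^{2} - 99} = \frac{1}{2 \left(-45\right) 256 - 99} = \frac{1}{-23040 - 99} = \frac{1}{-23139} = - \frac{1}{23139}$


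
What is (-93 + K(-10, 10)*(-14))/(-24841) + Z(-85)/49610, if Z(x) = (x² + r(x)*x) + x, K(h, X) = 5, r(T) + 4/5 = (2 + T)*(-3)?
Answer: -338619407/1232362010 ≈ -0.27477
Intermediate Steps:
r(T) = -34/5 - 3*T (r(T) = -⅘ + (2 + T)*(-3) = -⅘ + (-6 - 3*T) = -34/5 - 3*T)
Z(x) = x + x² + x*(-34/5 - 3*x) (Z(x) = (x² + (-34/5 - 3*x)*x) + x = (x² + x*(-34/5 - 3*x)) + x = x + x² + x*(-34/5 - 3*x))
(-93 + K(-10, 10)*(-14))/(-24841) + Z(-85)/49610 = (-93 + 5*(-14))/(-24841) + ((⅕)*(-85)*(-29 - 10*(-85)))/49610 = (-93 - 70)*(-1/24841) + ((⅕)*(-85)*(-29 + 850))*(1/49610) = -163*(-1/24841) + ((⅕)*(-85)*821)*(1/49610) = 163/24841 - 13957*1/49610 = 163/24841 - 13957/49610 = -338619407/1232362010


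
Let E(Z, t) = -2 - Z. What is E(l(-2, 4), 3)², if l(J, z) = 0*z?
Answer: 4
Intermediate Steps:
l(J, z) = 0
E(l(-2, 4), 3)² = (-2 - 1*0)² = (-2 + 0)² = (-2)² = 4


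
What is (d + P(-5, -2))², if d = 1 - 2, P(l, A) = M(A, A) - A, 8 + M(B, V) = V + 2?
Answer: 49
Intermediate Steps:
M(B, V) = -6 + V (M(B, V) = -8 + (V + 2) = -8 + (2 + V) = -6 + V)
P(l, A) = -6 (P(l, A) = (-6 + A) - A = -6)
d = -1
(d + P(-5, -2))² = (-1 - 6)² = (-7)² = 49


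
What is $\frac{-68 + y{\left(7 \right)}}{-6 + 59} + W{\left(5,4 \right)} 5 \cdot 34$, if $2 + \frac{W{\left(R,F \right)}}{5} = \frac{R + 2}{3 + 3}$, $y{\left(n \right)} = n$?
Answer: $- \frac{112808}{159} \approx -709.48$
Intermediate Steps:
$W{\left(R,F \right)} = - \frac{25}{3} + \frac{5 R}{6}$ ($W{\left(R,F \right)} = -10 + 5 \frac{R + 2}{3 + 3} = -10 + 5 \frac{2 + R}{6} = -10 + 5 \left(2 + R\right) \frac{1}{6} = -10 + 5 \left(\frac{1}{3} + \frac{R}{6}\right) = -10 + \left(\frac{5}{3} + \frac{5 R}{6}\right) = - \frac{25}{3} + \frac{5 R}{6}$)
$\frac{-68 + y{\left(7 \right)}}{-6 + 59} + W{\left(5,4 \right)} 5 \cdot 34 = \frac{-68 + 7}{-6 + 59} + \left(- \frac{25}{3} + \frac{5}{6} \cdot 5\right) 5 \cdot 34 = - \frac{61}{53} + \left(- \frac{25}{3} + \frac{25}{6}\right) 5 \cdot 34 = \left(-61\right) \frac{1}{53} + \left(- \frac{25}{6}\right) 5 \cdot 34 = - \frac{61}{53} - \frac{2125}{3} = - \frac{112808}{159}$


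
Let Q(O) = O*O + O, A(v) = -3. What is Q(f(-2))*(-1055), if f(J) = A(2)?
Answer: -6330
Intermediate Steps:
f(J) = -3
Q(O) = O + O² (Q(O) = O² + O = O + O²)
Q(f(-2))*(-1055) = -3*(1 - 3)*(-1055) = -3*(-2)*(-1055) = 6*(-1055) = -6330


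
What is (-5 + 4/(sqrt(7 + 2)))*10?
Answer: -110/3 ≈ -36.667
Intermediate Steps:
(-5 + 4/(sqrt(7 + 2)))*10 = (-5 + 4/(sqrt(9)))*10 = (-5 + 4/3)*10 = -11/3*10 = -110/3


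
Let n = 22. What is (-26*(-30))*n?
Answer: 17160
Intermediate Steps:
(-26*(-30))*n = -26*(-30)*22 = 780*22 = 17160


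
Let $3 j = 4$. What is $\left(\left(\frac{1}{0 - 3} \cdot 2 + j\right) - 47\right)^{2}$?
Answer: $\frac{19321}{9} \approx 2146.8$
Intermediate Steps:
$j = \frac{4}{3}$ ($j = \frac{1}{3} \cdot 4 = \frac{4}{3} \approx 1.3333$)
$\left(\left(\frac{1}{0 - 3} \cdot 2 + j\right) - 47\right)^{2} = \left(\left(\frac{1}{0 - 3} \cdot 2 + \frac{4}{3}\right) - 47\right)^{2} = \left(\left(\frac{1}{-3} \cdot 2 + \frac{4}{3}\right) - 47\right)^{2} = \left(\left(\left(- \frac{1}{3}\right) 2 + \frac{4}{3}\right) - 47\right)^{2} = \left(\left(- \frac{2}{3} + \frac{4}{3}\right) - 47\right)^{2} = \left(\frac{2}{3} - 47\right)^{2} = \left(- \frac{139}{3}\right)^{2} = \frac{19321}{9}$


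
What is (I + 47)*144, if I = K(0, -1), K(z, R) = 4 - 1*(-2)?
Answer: 7632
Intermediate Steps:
K(z, R) = 6 (K(z, R) = 4 + 2 = 6)
I = 6
(I + 47)*144 = (6 + 47)*144 = 53*144 = 7632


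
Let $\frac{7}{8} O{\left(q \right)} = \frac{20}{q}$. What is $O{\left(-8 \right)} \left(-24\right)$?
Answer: $\frac{480}{7} \approx 68.571$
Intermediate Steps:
$O{\left(q \right)} = \frac{160}{7 q}$ ($O{\left(q \right)} = \frac{8 \frac{20}{q}}{7} = \frac{160}{7 q}$)
$O{\left(-8 \right)} \left(-24\right) = \frac{160}{7 \left(-8\right)} \left(-24\right) = \frac{160}{7} \left(- \frac{1}{8}\right) \left(-24\right) = \left(- \frac{20}{7}\right) \left(-24\right) = \frac{480}{7}$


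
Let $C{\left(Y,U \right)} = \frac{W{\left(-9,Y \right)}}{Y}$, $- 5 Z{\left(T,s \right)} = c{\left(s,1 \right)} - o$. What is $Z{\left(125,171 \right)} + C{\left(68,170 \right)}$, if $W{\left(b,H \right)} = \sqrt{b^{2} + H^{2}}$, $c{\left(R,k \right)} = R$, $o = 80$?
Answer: $- \frac{91}{5} + \frac{\sqrt{4705}}{68} \approx -17.191$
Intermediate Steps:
$W{\left(b,H \right)} = \sqrt{H^{2} + b^{2}}$
$Z{\left(T,s \right)} = 16 - \frac{s}{5}$ ($Z{\left(T,s \right)} = - \frac{s - 80}{5} = - \frac{-80 + s}{5} = 16 - \frac{s}{5}$)
$C{\left(Y,U \right)} = \frac{\sqrt{81 + Y^{2}}}{Y}$ ($C{\left(Y,U \right)} = \frac{\sqrt{Y^{2} + \left(-9\right)^{2}}}{Y} = \frac{\sqrt{Y^{2} + 81}}{Y} = \frac{\sqrt{81 + Y^{2}}}{Y}$)
$Z{\left(125,171 \right)} + C{\left(68,170 \right)} = \left(16 - \frac{171}{5}\right) + \frac{\sqrt{81 + 68^{2}}}{68} = \left(16 - \frac{171}{5}\right) + \frac{\sqrt{81 + 4624}}{68} = - \frac{91}{5} + \frac{\sqrt{4705}}{68}$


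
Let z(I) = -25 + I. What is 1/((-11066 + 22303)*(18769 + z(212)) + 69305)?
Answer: 1/213077877 ≈ 4.6931e-9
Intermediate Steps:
1/((-11066 + 22303)*(18769 + z(212)) + 69305) = 1/((-11066 + 22303)*(18769 + (-25 + 212)) + 69305) = 1/(11237*(18769 + 187) + 69305) = 1/(11237*18956 + 69305) = 1/(213008572 + 69305) = 1/213077877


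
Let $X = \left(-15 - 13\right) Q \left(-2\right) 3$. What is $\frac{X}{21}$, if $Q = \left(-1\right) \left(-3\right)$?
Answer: $24$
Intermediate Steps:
$Q = 3$
$X = 504$ ($X = \left(-15 - 13\right) 3 \left(-2\right) 3 = - 28 \left(\left(-6\right) 3\right) = \left(-28\right) \left(-18\right) = 504$)
$\frac{X}{21} = \frac{504}{21} = 504 \cdot \frac{1}{21} = 24$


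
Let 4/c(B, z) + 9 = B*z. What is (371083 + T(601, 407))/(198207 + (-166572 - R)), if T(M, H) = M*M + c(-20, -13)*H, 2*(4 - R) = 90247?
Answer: 367609824/38530759 ≈ 9.5407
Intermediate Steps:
R = -90239/2 (R = 4 - 1/2*90247 = 4 - 90247/2 = -90239/2 ≈ -45120.)
c(B, z) = 4/(-9 + B*z)
T(M, H) = M**2 + 4*H/251 (T(M, H) = M*M + (4/(-9 - 20*(-13)))*H = M**2 + (4/(-9 + 260))*H = M**2 + (4/251)*H = M**2 + (4*(1/251))*H = M**2 + 4*H/251)
(371083 + T(601, 407))/(198207 + (-166572 - R)) = (371083 + (601**2 + (4/251)*407))/(198207 + (-166572 - 1*(-90239/2))) = (371083 + (361201 + 1628/251))/(198207 + (-166572 + 90239/2)) = (371083 + 90663079/251)/(198207 - 242905/2) = 183804912/(251*(153509/2)) = (183804912/251)*(2/153509) = 367609824/38530759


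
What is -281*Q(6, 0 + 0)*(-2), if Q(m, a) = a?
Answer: 0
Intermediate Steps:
-281*Q(6, 0 + 0)*(-2) = -281*(0 + 0)*(-2) = -0*(-2) = -281*0 = 0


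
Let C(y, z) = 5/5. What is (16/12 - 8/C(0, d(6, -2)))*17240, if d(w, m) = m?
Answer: -344800/3 ≈ -1.1493e+5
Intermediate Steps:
C(y, z) = 1 (C(y, z) = 5*(⅕) = 1)
(16/12 - 8/C(0, d(6, -2)))*17240 = (16/12 - 8/1)*17240 = (16*(1/12) - 8*1)*17240 = (4/3 - 8)*17240 = -20/3*17240 = -344800/3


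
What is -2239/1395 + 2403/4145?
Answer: -1185694/1156455 ≈ -1.0253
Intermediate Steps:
-2239/1395 + 2403/4145 = -1185694/1156455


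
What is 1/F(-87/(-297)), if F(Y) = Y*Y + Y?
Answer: 9801/3712 ≈ 2.6404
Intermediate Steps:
F(Y) = Y + Y**2 (F(Y) = Y**2 + Y = Y + Y**2)
1/F(-87/(-297)) = 1/((-87/(-297))*(1 - 87/(-297))) = 1/((-87*(-1/297))*(1 - 87*(-1/297))) = 1/(29*(1 + 29/99)/99) = 1/((29/99)*(128/99)) = 1/(3712/9801) = 9801/3712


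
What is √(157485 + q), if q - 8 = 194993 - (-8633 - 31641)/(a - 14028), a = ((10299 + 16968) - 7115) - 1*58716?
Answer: √60934088600706/13148 ≈ 593.71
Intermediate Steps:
a = -38564 (a = (27267 - 7115) - 58716 = 20152 - 58716 = -38564)
q = 5127726159/26296 (q = 8 + (194993 - (-8633 - 31641)/(-38564 - 14028)) = 8 + (194993 - (-40274)/(-52592)) = 8 + (194993 - (-40274)*(-1)/52592) = 8 + (194993 - 1*20137/26296) = 8 + (194993 - 20137/26296) = 8 + 5127515791/26296 = 5127726159/26296 ≈ 1.9500e+5)
√(157485 + q) = √(157485 + 5127726159/26296) = √(9268951719/26296) = √60934088600706/13148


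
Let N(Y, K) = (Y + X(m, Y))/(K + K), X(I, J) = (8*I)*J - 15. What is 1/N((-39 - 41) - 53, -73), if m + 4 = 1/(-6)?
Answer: -219/6428 ≈ -0.034070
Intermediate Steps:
m = -25/6 (m = -4 + 1/(-6) = -4 - ⅙ = -25/6 ≈ -4.1667)
X(I, J) = -15 + 8*I*J (X(I, J) = 8*I*J - 15 = -15 + 8*I*J)
N(Y, K) = (-15 - 97*Y/3)/(2*K) (N(Y, K) = (Y + (-15 + 8*(-25/6)*Y))/(K + K) = (Y + (-15 - 100*Y/3))/((2*K)) = (-15 - 97*Y/3)*(1/(2*K)) = (-15 - 97*Y/3)/(2*K))
1/N((-39 - 41) - 53, -73) = 1/((⅙)*(-45 - 97*((-39 - 41) - 53))/(-73)) = 1/((⅙)*(-1/73)*(-45 - 97*(-80 - 53))) = 1/((⅙)*(-1/73)*(-45 - 97*(-133))) = 1/((⅙)*(-1/73)*(-45 + 12901)) = 1/((⅙)*(-1/73)*12856) = 1/(-6428/219) = -219/6428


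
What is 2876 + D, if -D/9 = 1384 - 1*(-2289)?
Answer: -30181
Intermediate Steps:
D = -33057 (D = -9*(1384 - 1*(-2289)) = -9*(1384 + 2289) = -9*3673 = -33057)
2876 + D = 2876 - 33057 = -30181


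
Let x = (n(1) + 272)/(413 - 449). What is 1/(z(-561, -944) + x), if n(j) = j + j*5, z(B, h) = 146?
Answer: 18/2489 ≈ 0.0072318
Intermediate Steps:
n(j) = 6*j (n(j) = j + 5*j = 6*j)
x = -139/18 (x = (6*1 + 272)/(413 - 449) = (6 + 272)/(-36) = -1/36*278 = -139/18 ≈ -7.7222)
1/(z(-561, -944) + x) = 1/(146 - 139/18) = 1/(2489/18) = 18/2489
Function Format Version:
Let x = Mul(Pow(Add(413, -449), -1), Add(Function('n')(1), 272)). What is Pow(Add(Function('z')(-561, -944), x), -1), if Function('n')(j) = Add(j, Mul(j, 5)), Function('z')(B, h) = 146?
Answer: Rational(18, 2489) ≈ 0.0072318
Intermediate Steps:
Function('n')(j) = Mul(6, j) (Function('n')(j) = Add(j, Mul(5, j)) = Mul(6, j))
x = Rational(-139, 18) (x = Mul(Pow(Add(413, -449), -1), Add(Mul(6, 1), 272)) = Mul(Pow(-36, -1), Add(6, 272)) = Mul(Rational(-1, 36), 278) = Rational(-139, 18) ≈ -7.7222)
Pow(Add(Function('z')(-561, -944), x), -1) = Pow(Add(146, Rational(-139, 18)), -1) = Pow(Rational(2489, 18), -1) = Rational(18, 2489)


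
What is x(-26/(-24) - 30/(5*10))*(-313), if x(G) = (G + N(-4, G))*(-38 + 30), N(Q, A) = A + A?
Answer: 18154/5 ≈ 3630.8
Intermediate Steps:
N(Q, A) = 2*A
x(G) = -24*G (x(G) = (G + 2*G)*(-38 + 30) = (3*G)*(-8) = -24*G)
x(-26/(-24) - 30/(5*10))*(-313) = -24*(-26/(-24) - 30/(5*10))*(-313) = -24*(-26*(-1/24) - 30/50)*(-313) = -24*(13/12 - 30*1/50)*(-313) = -24*(13/12 - ⅗)*(-313) = -24*29/60*(-313) = -58/5*(-313) = 18154/5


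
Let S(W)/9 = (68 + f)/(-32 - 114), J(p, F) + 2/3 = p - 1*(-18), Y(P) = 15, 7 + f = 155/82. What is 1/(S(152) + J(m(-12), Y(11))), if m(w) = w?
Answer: 35916/52313 ≈ 0.68656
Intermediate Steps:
f = -419/82 (f = -7 + 155/82 = -419/82 ≈ -5.1098)
J(p, F) = 52/3 + p (J(p, F) = -⅔ + (p - 1*(-18)) = -⅔ + (p + 18) = -⅔ + (18 + p) = 52/3 + p)
S(W) = -46413/11972 (S(W) = 9*((68 - 419/82)/(-32 - 114)) = 9*((5157/82)/(-146)) = 9*((5157/82)*(-1/146)) = 9*(-5157/11972) = -46413/11972)
1/(S(152) + J(m(-12), Y(11))) = 1/(-46413/11972 + (52/3 - 12)) = 1/(-46413/11972 + 16/3) = 1/(52313/35916) = 35916/52313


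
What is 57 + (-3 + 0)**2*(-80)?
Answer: -663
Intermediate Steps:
57 + (-3 + 0)**2*(-80) = 57 + (-3)**2*(-80) = 57 + 9*(-80) = 57 - 720 = -663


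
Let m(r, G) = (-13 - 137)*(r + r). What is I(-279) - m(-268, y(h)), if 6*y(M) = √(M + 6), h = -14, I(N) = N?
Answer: -80679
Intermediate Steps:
y(M) = √(6 + M)/6 (y(M) = √(M + 6)/6 = √(6 + M)/6)
m(r, G) = -300*r
I(-279) - m(-268, y(h)) = -279 - (-300)*(-268) = -279 - 1*80400 = -279 - 80400 = -80679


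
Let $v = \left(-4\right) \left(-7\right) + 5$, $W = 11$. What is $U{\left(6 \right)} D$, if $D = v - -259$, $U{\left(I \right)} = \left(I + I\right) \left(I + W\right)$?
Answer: $59568$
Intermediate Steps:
$v = 33$ ($v = 28 + 5 = 33$)
$U{\left(I \right)} = 2 I \left(11 + I\right)$ ($U{\left(I \right)} = \left(I + I\right) \left(I + 11\right) = 2 I \left(11 + I\right)$)
$D = 292$ ($D = 33 - -259 = 33 + 259 = 292$)
$U{\left(6 \right)} D = 2 \cdot 6 \left(11 + 6\right) 292 = 2 \cdot 6 \cdot 17 \cdot 292 = 204 \cdot 292 = 59568$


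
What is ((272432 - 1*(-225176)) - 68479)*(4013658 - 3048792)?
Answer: 414051981714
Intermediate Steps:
((272432 - 1*(-225176)) - 68479)*(4013658 - 3048792) = ((272432 + 225176) - 68479)*964866 = (497608 - 68479)*964866 = 429129*964866 = 414051981714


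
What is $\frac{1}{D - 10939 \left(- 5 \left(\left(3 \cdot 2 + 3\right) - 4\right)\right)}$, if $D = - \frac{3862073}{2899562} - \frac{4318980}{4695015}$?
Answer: $\frac{907565805562}{248194514966671093} \approx 3.6567 \cdot 10^{-6}$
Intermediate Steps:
$D = - \frac{2043709396857}{907565805562}$ ($D = \left(-3862073\right) \frac{1}{2899562} - \frac{287932}{313001} = - \frac{3862073}{2899562} - \frac{287932}{313001} = - \frac{2043709396857}{907565805562} \approx -2.2519$)
$\frac{1}{D - 10939 \left(- 5 \left(\left(3 \cdot 2 + 3\right) - 4\right)\right)} = \frac{1}{- \frac{2043709396857}{907565805562} - 10939 \left(- 5 \left(\left(3 \cdot 2 + 3\right) - 4\right)\right)} = \frac{1}{- \frac{2043709396857}{907565805562} - 10939 \left(- 5 \left(\left(6 + 3\right) - 4\right)\right)} = \frac{1}{- \frac{2043709396857}{907565805562} - 10939 \left(- 5 \left(9 - 4\right)\right)} = \frac{1}{- \frac{2043709396857}{907565805562} - 10939 \left(\left(-5\right) 5\right)} = \frac{1}{- \frac{2043709396857}{907565805562} - -273475} = \frac{1}{- \frac{2043709396857}{907565805562} + 273475} = \frac{1}{\frac{248194514966671093}{907565805562}} = \frac{907565805562}{248194514966671093}$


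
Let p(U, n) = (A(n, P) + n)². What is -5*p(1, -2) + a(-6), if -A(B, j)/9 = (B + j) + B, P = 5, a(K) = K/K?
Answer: -604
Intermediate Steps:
a(K) = 1
A(B, j) = -18*B - 9*j (A(B, j) = -9*((B + j) + B) = -9*(j + 2*B) = -18*B - 9*j)
p(U, n) = (-45 - 17*n)² (p(U, n) = ((-18*n - 9*5) + n)² = ((-18*n - 45) + n)² = ((-45 - 18*n) + n)² = (-45 - 17*n)²)
-5*p(1, -2) + a(-6) = -5*(45 + 17*(-2))² + 1 = -5*(45 - 34)² + 1 = -5*11² + 1 = -5*121 + 1 = -605 + 1 = -604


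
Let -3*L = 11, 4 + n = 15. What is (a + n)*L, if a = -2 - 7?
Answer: -22/3 ≈ -7.3333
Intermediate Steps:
n = 11 (n = -4 + 15 = 11)
a = -9
L = -11/3 (L = -⅓*11 = -11/3 ≈ -3.6667)
(a + n)*L = (-9 + 11)*(-11/3) = 2*(-11/3) = -22/3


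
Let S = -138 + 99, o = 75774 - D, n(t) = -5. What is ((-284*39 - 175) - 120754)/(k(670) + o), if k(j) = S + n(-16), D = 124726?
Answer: 132005/48996 ≈ 2.6942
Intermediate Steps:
o = -48952 (o = 75774 - 1*124726 = 75774 - 124726 = -48952)
S = -39
k(j) = -44 (k(j) = -39 - 5 = -44)
((-284*39 - 175) - 120754)/(k(670) + o) = ((-284*39 - 175) - 120754)/(-44 - 48952) = ((-11076 - 175) - 120754)/(-48996) = (-11251 - 120754)*(-1/48996) = -132005*(-1/48996) = 132005/48996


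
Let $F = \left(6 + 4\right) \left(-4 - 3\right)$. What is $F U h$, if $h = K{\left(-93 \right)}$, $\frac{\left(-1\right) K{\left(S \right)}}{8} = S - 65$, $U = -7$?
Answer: $619360$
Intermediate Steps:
$K{\left(S \right)} = 520 - 8 S$ ($K{\left(S \right)} = - 8 \left(S - 65\right) = - 8 \left(-65 + S\right) = 520 - 8 S$)
$h = 1264$ ($h = 520 - -744 = 520 + 744 = 1264$)
$F = -70$ ($F = 10 \left(-7\right) = -70$)
$F U h = \left(-70\right) \left(-7\right) 1264 = 490 \cdot 1264 = 619360$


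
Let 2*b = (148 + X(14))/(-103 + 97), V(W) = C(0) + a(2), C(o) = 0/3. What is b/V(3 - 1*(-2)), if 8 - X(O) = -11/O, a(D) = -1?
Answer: 2195/168 ≈ 13.065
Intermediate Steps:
C(o) = 0 (C(o) = 0*(⅓) = 0)
V(W) = -1 (V(W) = 0 - 1 = -1)
X(O) = 8 + 11/O (X(O) = 8 - (-11)/O = 8 + 11/O)
b = -2195/168 (b = ((148 + (8 + 11/14))/(-103 + 97))/2 = ((148 + (8 + 11*(1/14)))/(-6))/2 = ((148 + (8 + 11/14))*(-⅙))/2 = ((148 + 123/14)*(-⅙))/2 = ((2195/14)*(-⅙))/2 = (½)*(-2195/84) = -2195/168 ≈ -13.065)
b/V(3 - 1*(-2)) = -2195/168/(-1) = -2195/168*(-1) = 2195/168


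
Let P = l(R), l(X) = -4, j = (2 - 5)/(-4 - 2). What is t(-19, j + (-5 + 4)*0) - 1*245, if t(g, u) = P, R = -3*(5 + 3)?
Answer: -249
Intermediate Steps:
R = -24 (R = -3*8 = -24)
j = ½ (j = -3/(-6) = -3*(-⅙) = ½ ≈ 0.50000)
P = -4
t(g, u) = -4
t(-19, j + (-5 + 4)*0) - 1*245 = -4 - 1*245 = -4 - 245 = -249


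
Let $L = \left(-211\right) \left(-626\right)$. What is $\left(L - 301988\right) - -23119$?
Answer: $-146783$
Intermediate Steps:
$L = 132086$
$\left(L - 301988\right) - -23119 = \left(132086 - 301988\right) - -23119 = -169902 + 23119 = -146783$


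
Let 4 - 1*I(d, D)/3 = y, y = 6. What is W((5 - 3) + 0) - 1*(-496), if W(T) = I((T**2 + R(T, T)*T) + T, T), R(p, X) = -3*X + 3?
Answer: 490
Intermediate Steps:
R(p, X) = 3 - 3*X
I(d, D) = -6 (I(d, D) = 12 - 3*6 = 12 - 18 = -6)
W(T) = -6
W((5 - 3) + 0) - 1*(-496) = -6 - 1*(-496) = -6 + 496 = 490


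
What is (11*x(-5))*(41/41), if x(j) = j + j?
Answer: -110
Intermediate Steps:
x(j) = 2*j
(11*x(-5))*(41/41) = (11*(2*(-5)))*(41/41) = (11*(-10))*(41*(1/41)) = -110*1 = -110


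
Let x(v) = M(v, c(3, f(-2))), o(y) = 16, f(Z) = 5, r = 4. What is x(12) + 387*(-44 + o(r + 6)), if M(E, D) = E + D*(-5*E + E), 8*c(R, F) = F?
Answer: -10854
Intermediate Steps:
c(R, F) = F/8
M(E, D) = E - 4*D*E (M(E, D) = E + D*(-4*E) = E - 4*D*E)
x(v) = -3*v/2 (x(v) = v*(1 - 5/2) = v*(-3/2) = -3*v/2)
x(12) + 387*(-44 + o(r + 6)) = -3/2*12 + 387*(-44 + 16) = -18 + 387*(-28) = -18 - 10836 = -10854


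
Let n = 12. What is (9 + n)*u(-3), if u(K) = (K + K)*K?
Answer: 378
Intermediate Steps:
u(K) = 2*K² (u(K) = (2*K)*K = 2*K²)
(9 + n)*u(-3) = (9 + 12)*(2*(-3)²) = 21*(2*9) = 21*18 = 378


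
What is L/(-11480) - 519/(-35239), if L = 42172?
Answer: -370035247/101135930 ≈ -3.6588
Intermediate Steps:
L/(-11480) - 519/(-35239) = 42172/(-11480) - 519/(-35239) = 42172*(-1/11480) - 519*(-1/35239) = -10543/2870 + 519/35239 = -370035247/101135930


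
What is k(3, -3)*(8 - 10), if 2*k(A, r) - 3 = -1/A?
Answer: -8/3 ≈ -2.6667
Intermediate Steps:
k(A, r) = 3/2 - 1/(2*A) (k(A, r) = 3/2 + (-1/A)/2 = 3/2 - 1/(2*A))
k(3, -3)*(8 - 10) = ((½)*(-1 + 3*3)/3)*(8 - 10) = ((½)*(⅓)*(-1 + 9))*(-2) = ((½)*(⅓)*8)*(-2) = (4/3)*(-2) = -8/3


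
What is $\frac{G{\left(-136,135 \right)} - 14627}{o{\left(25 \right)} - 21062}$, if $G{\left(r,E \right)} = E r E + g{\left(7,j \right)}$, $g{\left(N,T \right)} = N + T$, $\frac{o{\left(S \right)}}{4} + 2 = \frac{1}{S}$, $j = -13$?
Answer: $\frac{62330825}{526746} \approx 118.33$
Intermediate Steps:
$o{\left(S \right)} = -8 + \frac{4}{S}$
$G{\left(r,E \right)} = -6 + r E^{2}$ ($G{\left(r,E \right)} = E r E + \left(7 - 13\right) = r E^{2} - 6 = -6 + r E^{2}$)
$\frac{G{\left(-136,135 \right)} - 14627}{o{\left(25 \right)} - 21062} = \frac{\left(-6 - 136 \cdot 135^{2}\right) - 14627}{\left(-8 + \frac{4}{25}\right) - 21062} = \frac{\left(-6 - 2478600\right) - 14627}{\left(-8 + 4 \cdot \frac{1}{25}\right) - 21062} = \frac{\left(-6 - 2478600\right) - 14627}{\left(-8 + \frac{4}{25}\right) - 21062} = \frac{-2478606 - 14627}{- \frac{196}{25} - 21062} = - \frac{2493233}{- \frac{526746}{25}} = \left(-2493233\right) \left(- \frac{25}{526746}\right) = \frac{62330825}{526746}$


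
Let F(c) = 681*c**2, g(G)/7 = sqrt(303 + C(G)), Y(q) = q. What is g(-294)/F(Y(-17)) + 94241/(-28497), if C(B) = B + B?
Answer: -13463/4071 + 7*I*sqrt(285)/196809 ≈ -3.307 + 0.00060045*I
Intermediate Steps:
C(B) = 2*B
g(G) = 7*sqrt(303 + 2*G)
g(-294)/F(Y(-17)) + 94241/(-28497) = (7*sqrt(303 + 2*(-294)))/((681*(-17)**2)) + 94241/(-28497) = (7*sqrt(303 - 588))/((681*289)) + 94241*(-1/28497) = (7*sqrt(-285))/196809 - 13463/4071 = (7*(I*sqrt(285)))*(1/196809) - 13463/4071 = (7*I*sqrt(285))*(1/196809) - 13463/4071 = 7*I*sqrt(285)/196809 - 13463/4071 = -13463/4071 + 7*I*sqrt(285)/196809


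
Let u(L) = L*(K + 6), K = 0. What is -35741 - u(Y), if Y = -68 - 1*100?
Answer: -34733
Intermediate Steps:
Y = -168 (Y = -68 - 100 = -168)
u(L) = 6*L (u(L) = L*(0 + 6) = L*6 = 6*L)
-35741 - u(Y) = -35741 - 6*(-168) = -35741 - 1*(-1008) = -35741 + 1008 = -34733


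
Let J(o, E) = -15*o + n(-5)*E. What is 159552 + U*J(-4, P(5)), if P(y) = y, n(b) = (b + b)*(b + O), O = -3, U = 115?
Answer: 212452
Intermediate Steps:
n(b) = 2*b*(-3 + b) (n(b) = (b + b)*(b - 3) = (2*b)*(-3 + b) = 2*b*(-3 + b))
J(o, E) = -15*o + 80*E (J(o, E) = -15*o + (2*(-5)*(-3 - 5))*E = -15*o + (2*(-5)*(-8))*E = -15*o + 80*E)
159552 + U*J(-4, P(5)) = 159552 + 115*(-15*(-4) + 80*5) = 159552 + 115*(60 + 400) = 159552 + 115*460 = 159552 + 52900 = 212452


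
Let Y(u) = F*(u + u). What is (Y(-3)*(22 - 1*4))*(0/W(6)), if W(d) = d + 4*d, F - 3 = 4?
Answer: 0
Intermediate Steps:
F = 7 (F = 3 + 4 = 7)
W(d) = 5*d
Y(u) = 14*u (Y(u) = 7*(u + u) = 7*(2*u) = 14*u)
(Y(-3)*(22 - 1*4))*(0/W(6)) = ((14*(-3))*(22 - 1*4))*(0/((5*6))) = (-42*(22 - 4))*(0/30) = (-42*18)*(0*(1/30)) = -756*0 = 0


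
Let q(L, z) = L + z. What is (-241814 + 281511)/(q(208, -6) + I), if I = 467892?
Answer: 39697/468094 ≈ 0.084806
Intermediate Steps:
(-241814 + 281511)/(q(208, -6) + I) = (-241814 + 281511)/((208 - 6) + 467892) = 39697/(202 + 467892) = 39697/468094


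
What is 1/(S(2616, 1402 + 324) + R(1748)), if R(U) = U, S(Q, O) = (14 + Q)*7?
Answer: 1/20158 ≈ 4.9608e-5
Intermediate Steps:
S(Q, O) = 98 + 7*Q
1/(S(2616, 1402 + 324) + R(1748)) = 1/((98 + 7*2616) + 1748) = 1/((98 + 18312) + 1748) = 1/(18410 + 1748) = 1/20158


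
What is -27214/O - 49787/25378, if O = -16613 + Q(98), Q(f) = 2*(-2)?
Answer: -136673687/421706226 ≈ -0.32410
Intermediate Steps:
Q(f) = -4
O = -16617 (O = -16613 - 4 = -16617)
-27214/O - 49787/25378 = -27214/(-16617) - 49787/25378 = -27214*(-1/16617) - 49787*1/25378 = 27214/16617 - 49787/25378 = -136673687/421706226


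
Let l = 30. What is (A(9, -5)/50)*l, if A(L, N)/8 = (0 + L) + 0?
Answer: 216/5 ≈ 43.200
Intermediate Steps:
A(L, N) = 8*L (A(L, N) = 8*((0 + L) + 0) = 8*(L + 0) = 8*L)
(A(9, -5)/50)*l = ((8*9)/50)*30 = (72*(1/50))*30 = (36/25)*30 = 216/5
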